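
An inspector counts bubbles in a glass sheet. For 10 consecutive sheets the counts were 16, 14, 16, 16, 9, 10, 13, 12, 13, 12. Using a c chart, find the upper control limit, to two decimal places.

c̄ = (16 + 14 + 16 + 16 + 9 + 10 + 13 + 12 + 13 + 12) / 10 = 131 / 10 = 13.1000
UCL = c̄ + 3√c̄ = 13.1000 + 3 × √13.1000 = 13.1000 + 3 × 3.6194 = 23.9582

23.96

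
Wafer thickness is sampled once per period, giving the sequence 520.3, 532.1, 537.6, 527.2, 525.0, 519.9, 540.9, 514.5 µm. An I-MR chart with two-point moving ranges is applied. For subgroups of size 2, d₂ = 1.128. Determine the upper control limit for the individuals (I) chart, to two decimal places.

558.49

X̄ = (520.3 + 532.1 + 537.6 + 527.2 + 525.0 + 519.9 + 540.9 + 514.5) / 8 = 527.1875
Moving ranges: 11.8, 5.5, 10.4, 2.2, 5.1, 21.0, 26.4; M̄R̄ = 82.4000 / 7 = 11.7714
UCL = X̄ + 3·M̄R̄/d₂ = 527.1875 + 3 × 11.7714 / 1.128 = 558.4945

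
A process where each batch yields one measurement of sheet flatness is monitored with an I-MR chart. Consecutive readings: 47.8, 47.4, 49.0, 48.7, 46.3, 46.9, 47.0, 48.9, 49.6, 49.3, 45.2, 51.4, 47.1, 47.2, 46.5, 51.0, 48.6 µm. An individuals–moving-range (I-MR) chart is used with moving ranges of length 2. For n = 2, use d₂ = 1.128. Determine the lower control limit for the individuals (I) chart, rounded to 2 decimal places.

X̄ = (47.8 + 47.4 + 49.0 + 48.7 + 46.3 + 46.9 + 47.0 + 48.9 + 49.6 + 49.3 + 45.2 + 51.4 + 47.1 + 47.2 + 46.5 + 51.0 + 48.6) / 17 = 48.1118
Moving ranges: 0.4, 1.6, 0.3, 2.4, 0.6, 0.1, 1.9, 0.7, 0.3, 4.1, 6.2, 4.3, 0.1, 0.7, 4.5, 2.4; M̄R̄ = 30.6000 / 16 = 1.9125
LCL = X̄ − 3·M̄R̄/d₂ = 48.1118 − 3 × 1.9125 / 1.128 = 43.0253

43.03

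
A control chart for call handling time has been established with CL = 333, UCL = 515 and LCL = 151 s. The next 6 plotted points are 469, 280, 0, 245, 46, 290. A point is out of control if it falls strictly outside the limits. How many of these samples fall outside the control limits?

Compare each point to [151, 515]: sample 3 = 0 < LCL; sample 5 = 46 < LCL.

2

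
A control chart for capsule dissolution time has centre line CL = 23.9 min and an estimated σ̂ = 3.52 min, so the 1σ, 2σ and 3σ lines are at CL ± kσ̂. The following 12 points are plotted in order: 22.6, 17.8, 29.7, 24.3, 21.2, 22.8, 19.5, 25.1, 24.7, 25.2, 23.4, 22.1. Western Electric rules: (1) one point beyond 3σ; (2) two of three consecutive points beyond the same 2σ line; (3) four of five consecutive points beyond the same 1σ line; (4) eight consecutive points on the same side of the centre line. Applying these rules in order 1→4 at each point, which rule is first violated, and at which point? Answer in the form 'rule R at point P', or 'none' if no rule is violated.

none

Zone of each point (C = within 1σ̂, B = 1σ̂–2σ̂, A = 2σ̂–3σ̂, * = beyond 3σ̂; sign = side of CL): 1:-C, 2:-B, 3:+B, 4:+C, 5:-C, 6:-C, 7:-B, 8:+C, 9:+C, 10:+C, 11:-C, 12:-C
No rule fires across all 12 points.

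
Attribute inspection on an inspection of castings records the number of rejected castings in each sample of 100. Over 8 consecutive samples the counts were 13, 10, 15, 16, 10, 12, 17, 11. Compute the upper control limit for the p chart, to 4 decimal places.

p̄ = Σdᵢ / (k·n) = 104 / (8 × 100) = 0.13000
UCL = p̄ + 3·√(p̄(1−p̄)/n) = 0.13000 + 3 × √(0.13000×0.87000/100) = 0.13000 + 3 × 0.03363 = 0.23089

0.2309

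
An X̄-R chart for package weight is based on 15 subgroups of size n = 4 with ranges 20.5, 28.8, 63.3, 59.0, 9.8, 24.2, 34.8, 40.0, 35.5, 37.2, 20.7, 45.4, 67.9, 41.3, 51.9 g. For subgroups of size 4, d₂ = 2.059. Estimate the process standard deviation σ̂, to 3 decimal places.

R̄ = (20.5 + 28.8 + 63.3 + 59.0 + 9.8 + 24.2 + 34.8 + 40.0 + 35.5 + 37.2 + 20.7 + 45.4 + 67.9 + 41.3 + 51.9) / 15 = 38.6867
σ̂ = R̄ / d₂ = 38.6867 / 2.059 = 18.7891

18.789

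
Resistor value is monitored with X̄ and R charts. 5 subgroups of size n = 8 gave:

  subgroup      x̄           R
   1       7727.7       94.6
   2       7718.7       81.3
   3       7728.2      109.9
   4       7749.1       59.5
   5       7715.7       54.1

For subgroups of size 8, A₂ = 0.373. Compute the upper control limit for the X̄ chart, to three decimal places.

7757.675

X̄̄ = (7727.7 + 7718.7 + 7728.2 + 7749.1 + 7715.7) / 5 = 38639.4000 / 5 = 7727.8800
R̄ = (94.6 + 81.3 + 109.9 + 59.5 + 54.1) / 5 = 399.4000 / 5 = 79.8800
UCL = X̄̄ + A₂·R̄ = 7727.8800 + 0.373 × 79.8800 = 7757.6752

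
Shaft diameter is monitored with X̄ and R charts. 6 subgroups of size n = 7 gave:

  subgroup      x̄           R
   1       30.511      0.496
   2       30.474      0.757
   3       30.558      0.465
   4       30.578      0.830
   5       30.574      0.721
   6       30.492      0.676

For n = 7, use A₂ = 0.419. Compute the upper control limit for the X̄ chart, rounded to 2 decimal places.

30.81

X̄̄ = (30.511 + 30.474 + 30.558 + 30.578 + 30.574 + 30.492) / 6 = 183.1870 / 6 = 30.5312
R̄ = (0.496 + 0.757 + 0.465 + 0.830 + 0.721 + 0.676) / 6 = 3.9450 / 6 = 0.6575
UCL = X̄̄ + A₂·R̄ = 30.5312 + 0.419 × 0.6575 = 30.8067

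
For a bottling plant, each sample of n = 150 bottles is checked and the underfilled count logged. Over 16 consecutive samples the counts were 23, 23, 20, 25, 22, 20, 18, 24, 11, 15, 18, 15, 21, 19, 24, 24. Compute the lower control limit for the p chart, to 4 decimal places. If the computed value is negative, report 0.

p̄ = Σdᵢ / (k·n) = 322 / (16 × 150) = 0.13417
LCL = p̄ − 3·√(p̄(1−p̄)/n) = 0.13417 − 3 × 0.02783 = 0.05068

0.0507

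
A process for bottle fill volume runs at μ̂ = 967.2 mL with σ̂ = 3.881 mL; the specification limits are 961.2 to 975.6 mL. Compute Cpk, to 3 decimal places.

Cpu = (USL − μ̂) / (3σ̂) = (975.6 − 967.2) / (3 × 3.881) = 0.7215; Cpl = (μ̂ − LSL) / (3σ̂) = (967.2 − 961.2) / (3 × 3.881) = 0.5153; Cpk = min(Cpu, Cpl) = 0.5153

0.515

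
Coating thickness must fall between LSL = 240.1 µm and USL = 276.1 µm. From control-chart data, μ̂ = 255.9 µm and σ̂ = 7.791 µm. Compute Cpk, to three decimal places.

0.676

Cpu = (USL − μ̂) / (3σ̂) = (276.1 − 255.9) / (3 × 7.791) = 0.8642; Cpl = (μ̂ − LSL) / (3σ̂) = (255.9 − 240.1) / (3 × 7.791) = 0.6760; Cpk = min(Cpu, Cpl) = 0.6760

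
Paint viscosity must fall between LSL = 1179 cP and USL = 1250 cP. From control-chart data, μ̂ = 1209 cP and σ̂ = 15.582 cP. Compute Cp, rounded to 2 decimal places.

0.76

Cp = (USL − LSL) / (6σ̂) = (1250 − 1179) / (6 × 15.582) = 71.0000 / 93.4920 = 0.7594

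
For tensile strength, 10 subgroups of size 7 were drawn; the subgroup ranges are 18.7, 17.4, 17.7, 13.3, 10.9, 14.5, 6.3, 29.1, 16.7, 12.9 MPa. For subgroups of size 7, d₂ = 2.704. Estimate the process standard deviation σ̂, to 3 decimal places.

R̄ = (18.7 + 17.4 + 17.7 + 13.3 + 10.9 + 14.5 + 6.3 + 29.1 + 16.7 + 12.9) / 10 = 15.7500
σ̂ = R̄ / d₂ = 15.7500 / 2.704 = 5.8247

5.825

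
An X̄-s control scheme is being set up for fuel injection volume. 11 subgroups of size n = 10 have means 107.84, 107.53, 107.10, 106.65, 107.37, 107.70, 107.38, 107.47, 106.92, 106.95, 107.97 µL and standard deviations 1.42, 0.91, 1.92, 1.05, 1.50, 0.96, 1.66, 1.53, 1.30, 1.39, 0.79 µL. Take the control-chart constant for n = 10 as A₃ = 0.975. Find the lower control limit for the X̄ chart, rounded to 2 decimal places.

106.07

X̄̄ = (107.84 + 107.53 + 107.10 + 106.65 + 107.37 + 107.70 + 107.38 + 107.47 + 106.92 + 106.95 + 107.97) / 11 = 107.3527
s̄ = (1.42 + 0.91 + 1.92 + 1.05 + 1.50 + 0.96 + 1.66 + 1.53 + 1.30 + 1.39 + 0.79) / 11 = 1.3118
LCL = X̄̄ − A₃·s̄ = 107.3527 − 0.975 × 1.3118 = 106.0737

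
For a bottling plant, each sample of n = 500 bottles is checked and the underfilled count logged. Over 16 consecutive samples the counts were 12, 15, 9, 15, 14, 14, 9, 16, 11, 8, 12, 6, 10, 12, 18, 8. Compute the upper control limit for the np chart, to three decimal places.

p̄ = Σdᵢ / (k·n) = 189 / (16 × 500) = 0.02363
UCL = np̄ + 3·√(np̄(1−p̄)) = 11.8125 + 3 × √(11.8125×0.97637) = 11.8125 + 3 × 3.3961 = 22.0008

22.001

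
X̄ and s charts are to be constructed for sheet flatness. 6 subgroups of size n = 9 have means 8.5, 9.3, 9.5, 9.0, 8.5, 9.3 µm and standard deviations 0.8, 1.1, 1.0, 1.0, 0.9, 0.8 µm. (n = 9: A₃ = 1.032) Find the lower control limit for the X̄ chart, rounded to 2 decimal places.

X̄̄ = (8.5 + 9.3 + 9.5 + 9.0 + 8.5 + 9.3) / 6 = 9.0167
s̄ = (0.8 + 1.1 + 1.0 + 1.0 + 0.9 + 0.8) / 6 = 0.9333
LCL = X̄̄ − A₃·s̄ = 9.0167 − 1.032 × 0.9333 = 8.0535

8.05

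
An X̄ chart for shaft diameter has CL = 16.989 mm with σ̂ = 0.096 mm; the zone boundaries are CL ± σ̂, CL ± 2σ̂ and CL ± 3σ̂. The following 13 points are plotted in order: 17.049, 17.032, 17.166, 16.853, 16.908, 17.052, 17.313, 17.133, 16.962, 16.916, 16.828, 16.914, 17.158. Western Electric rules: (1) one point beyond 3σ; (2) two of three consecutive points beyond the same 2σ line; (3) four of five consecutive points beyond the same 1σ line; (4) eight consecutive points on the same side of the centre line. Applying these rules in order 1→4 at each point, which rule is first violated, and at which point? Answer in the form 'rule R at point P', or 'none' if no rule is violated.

rule 1 at point 7

Zone of each point (C = within 1σ̂, B = 1σ̂–2σ̂, A = 2σ̂–3σ̂, * = beyond 3σ̂; sign = side of CL): 1:+C, 2:+C, 3:+B, 4:-B, 5:-C, 6:+C, 7:+*, 8:+B, 9:-C, 10:-C, 11:-B, 12:-C, 13:+B
Rule 1 (one point beyond the 3σ limits) is satisfied at point 7.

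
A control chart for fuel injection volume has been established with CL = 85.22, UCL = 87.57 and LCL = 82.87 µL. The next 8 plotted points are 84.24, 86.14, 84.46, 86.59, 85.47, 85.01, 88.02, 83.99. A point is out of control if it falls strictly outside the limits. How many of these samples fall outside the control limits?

1

Compare each point to [82.87, 87.57]: sample 7 = 88.02 > UCL.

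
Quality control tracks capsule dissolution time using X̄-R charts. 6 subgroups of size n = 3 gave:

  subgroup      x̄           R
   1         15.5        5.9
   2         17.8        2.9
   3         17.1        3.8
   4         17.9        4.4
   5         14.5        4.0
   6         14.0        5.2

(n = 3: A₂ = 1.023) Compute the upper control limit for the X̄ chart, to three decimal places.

20.600

X̄̄ = (15.5 + 17.8 + 17.1 + 17.9 + 14.5 + 14.0) / 6 = 96.8000 / 6 = 16.1333
R̄ = (5.9 + 2.9 + 3.8 + 4.4 + 4.0 + 5.2) / 6 = 26.2000 / 6 = 4.3667
UCL = X̄̄ + A₂·R̄ = 16.1333 + 1.023 × 4.3667 = 20.6004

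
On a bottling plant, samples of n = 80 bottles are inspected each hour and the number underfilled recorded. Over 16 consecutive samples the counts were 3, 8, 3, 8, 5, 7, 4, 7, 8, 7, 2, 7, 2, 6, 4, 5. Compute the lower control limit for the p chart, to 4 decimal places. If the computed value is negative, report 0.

0.0000

p̄ = Σdᵢ / (k·n) = 86 / (16 × 80) = 0.06719
LCL = p̄ − 3·√(p̄(1−p̄)/n) = 0.06719 − 3 × 0.02799 = -0.01678 → 0 (negative, so LCL = 0)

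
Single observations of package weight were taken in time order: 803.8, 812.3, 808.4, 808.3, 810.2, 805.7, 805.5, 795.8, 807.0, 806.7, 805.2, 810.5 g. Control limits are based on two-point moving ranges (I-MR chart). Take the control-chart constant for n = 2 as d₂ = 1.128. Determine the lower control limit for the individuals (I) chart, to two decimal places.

795.23

X̄ = (803.8 + 812.3 + 808.4 + 808.3 + 810.2 + 805.7 + 805.5 + 795.8 + 807.0 + 806.7 + 805.2 + 810.5) / 12 = 806.6167
Moving ranges: 8.5, 3.9, 0.1, 1.9, 4.5, 0.2, 9.7, 11.2, 0.3, 1.5, 5.3; M̄R̄ = 47.1000 / 11 = 4.2818
LCL = X̄ − 3·M̄R̄/d₂ = 806.6167 − 3 × 4.2818 / 1.128 = 795.2289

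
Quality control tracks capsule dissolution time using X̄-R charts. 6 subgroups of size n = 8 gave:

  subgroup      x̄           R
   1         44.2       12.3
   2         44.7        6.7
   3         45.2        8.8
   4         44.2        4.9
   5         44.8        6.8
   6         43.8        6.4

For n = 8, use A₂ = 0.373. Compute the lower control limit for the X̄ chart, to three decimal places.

41.630

X̄̄ = (44.2 + 44.7 + 45.2 + 44.2 + 44.8 + 43.8) / 6 = 266.9000 / 6 = 44.4833
R̄ = (12.3 + 6.7 + 8.8 + 4.9 + 6.8 + 6.4) / 6 = 45.9000 / 6 = 7.6500
LCL = X̄̄ − A₂·R̄ = 44.4833 − 0.373 × 7.6500 = 41.6299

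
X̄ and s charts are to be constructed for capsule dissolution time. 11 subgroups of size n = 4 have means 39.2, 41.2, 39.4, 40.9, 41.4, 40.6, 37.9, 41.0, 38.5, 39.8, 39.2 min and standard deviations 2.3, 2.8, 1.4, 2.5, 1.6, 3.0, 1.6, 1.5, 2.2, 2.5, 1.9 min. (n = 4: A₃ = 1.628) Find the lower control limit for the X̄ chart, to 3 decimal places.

36.470

X̄̄ = (39.2 + 41.2 + 39.4 + 40.9 + 41.4 + 40.6 + 37.9 + 41.0 + 38.5 + 39.8 + 39.2) / 11 = 39.9182
s̄ = (2.3 + 2.8 + 1.4 + 2.5 + 1.6 + 3.0 + 1.6 + 1.5 + 2.2 + 2.5 + 1.9) / 11 = 2.1182
LCL = X̄̄ − A₃·s̄ = 39.9182 − 1.628 × 2.1182 = 36.4698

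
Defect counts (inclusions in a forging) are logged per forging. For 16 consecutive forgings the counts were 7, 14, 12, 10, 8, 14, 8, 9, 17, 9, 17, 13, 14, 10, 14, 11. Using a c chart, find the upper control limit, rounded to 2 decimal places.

21.94

c̄ = (7 + 14 + 12 + 10 + 8 + 14 + 8 + 9 + 17 + 9 + 17 + 13 + 14 + 10 + 14 + 11) / 16 = 187 / 16 = 11.6875
UCL = c̄ + 3√c̄ = 11.6875 + 3 × √11.6875 = 11.6875 + 3 × 3.4187 = 21.9436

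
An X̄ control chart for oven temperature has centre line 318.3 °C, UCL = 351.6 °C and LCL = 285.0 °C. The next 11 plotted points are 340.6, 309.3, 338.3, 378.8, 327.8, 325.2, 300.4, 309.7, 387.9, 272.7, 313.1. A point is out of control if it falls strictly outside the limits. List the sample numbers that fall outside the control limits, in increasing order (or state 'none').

Compare each point to [285.0, 351.6]: sample 4 = 378.8 > UCL; sample 9 = 387.9 > UCL; sample 10 = 272.7 < LCL.

4, 9, 10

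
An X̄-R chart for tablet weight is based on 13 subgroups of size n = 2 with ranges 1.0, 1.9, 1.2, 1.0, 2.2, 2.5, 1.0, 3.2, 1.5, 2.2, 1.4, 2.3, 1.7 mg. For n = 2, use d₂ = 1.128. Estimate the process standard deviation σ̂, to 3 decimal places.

R̄ = (1.0 + 1.9 + 1.2 + 1.0 + 2.2 + 2.5 + 1.0 + 3.2 + 1.5 + 2.2 + 1.4 + 2.3 + 1.7) / 13 = 1.7769
σ̂ = R̄ / d₂ = 1.7769 / 1.128 = 1.5753

1.575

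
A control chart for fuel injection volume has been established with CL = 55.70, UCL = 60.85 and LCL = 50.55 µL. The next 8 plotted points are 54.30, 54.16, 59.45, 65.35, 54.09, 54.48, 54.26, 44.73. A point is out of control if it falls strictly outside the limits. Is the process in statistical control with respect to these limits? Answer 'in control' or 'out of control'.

out of control

Compare each point to [50.55, 60.85]: sample 4 = 65.35 > UCL; sample 8 = 44.73 < LCL.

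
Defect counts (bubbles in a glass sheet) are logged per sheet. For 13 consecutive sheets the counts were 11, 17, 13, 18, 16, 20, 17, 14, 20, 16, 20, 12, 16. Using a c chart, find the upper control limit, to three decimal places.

c̄ = (11 + 17 + 13 + 18 + 16 + 20 + 17 + 14 + 20 + 16 + 20 + 12 + 16) / 13 = 210 / 13 = 16.1538
UCL = c̄ + 3√c̄ = 16.1538 + 3 × √16.1538 = 16.1538 + 3 × 4.0192 = 28.2114

28.211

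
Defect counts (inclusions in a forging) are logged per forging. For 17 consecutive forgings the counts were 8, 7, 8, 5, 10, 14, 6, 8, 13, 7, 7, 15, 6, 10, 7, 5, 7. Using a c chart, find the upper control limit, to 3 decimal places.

17.113

c̄ = (8 + 7 + 8 + 5 + 10 + 14 + 6 + 8 + 13 + 7 + 7 + 15 + 6 + 10 + 7 + 5 + 7) / 17 = 143 / 17 = 8.4118
UCL = c̄ + 3√c̄ = 8.4118 + 3 × √8.4118 = 8.4118 + 3 × 2.9003 = 17.1127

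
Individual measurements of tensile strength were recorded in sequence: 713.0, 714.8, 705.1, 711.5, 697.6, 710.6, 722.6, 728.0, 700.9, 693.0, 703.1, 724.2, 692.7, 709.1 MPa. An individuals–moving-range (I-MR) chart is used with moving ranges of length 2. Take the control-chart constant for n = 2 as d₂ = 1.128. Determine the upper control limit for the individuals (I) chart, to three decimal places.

X̄ = (713.0 + 714.8 + 705.1 + 711.5 + 697.6 + 710.6 + 722.6 + 728.0 + 700.9 + 693.0 + 703.1 + 724.2 + 692.7 + 709.1) / 14 = 709.0143
Moving ranges: 1.8, 9.7, 6.4, 13.9, 13.0, 12.0, 5.4, 27.1, 7.9, 10.1, 21.1, 31.5, 16.4; M̄R̄ = 176.3000 / 13 = 13.5615
UCL = X̄ + 3·M̄R̄/d₂ = 709.0143 + 3 × 13.5615 / 1.128 = 745.0822

745.082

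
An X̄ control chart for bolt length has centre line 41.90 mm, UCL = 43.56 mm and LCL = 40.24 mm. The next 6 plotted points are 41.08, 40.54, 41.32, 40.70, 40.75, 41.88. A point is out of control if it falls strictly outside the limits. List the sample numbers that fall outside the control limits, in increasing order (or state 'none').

none

All 6 points lie within [40.24, 43.56].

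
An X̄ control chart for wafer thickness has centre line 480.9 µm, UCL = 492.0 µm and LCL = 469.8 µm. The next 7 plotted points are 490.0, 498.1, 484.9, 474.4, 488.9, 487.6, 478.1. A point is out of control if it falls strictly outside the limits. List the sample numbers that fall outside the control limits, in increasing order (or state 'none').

2

Compare each point to [469.8, 492.0]: sample 2 = 498.1 > UCL.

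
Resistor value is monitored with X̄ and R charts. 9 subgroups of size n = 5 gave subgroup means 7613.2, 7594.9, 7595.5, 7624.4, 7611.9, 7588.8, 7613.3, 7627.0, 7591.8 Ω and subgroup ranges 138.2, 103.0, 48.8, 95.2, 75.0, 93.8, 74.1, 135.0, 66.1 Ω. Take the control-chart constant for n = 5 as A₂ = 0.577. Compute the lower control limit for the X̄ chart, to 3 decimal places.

7553.595

X̄̄ = (7613.2 + 7594.9 + 7595.5 + 7624.4 + 7611.9 + 7588.8 + 7613.3 + 7627.0 + 7591.8) / 9 = 68460.8000 / 9 = 7606.7556
R̄ = (138.2 + 103.0 + 48.8 + 95.2 + 75.0 + 93.8 + 74.1 + 135.0 + 66.1) / 9 = 829.2000 / 9 = 92.1333
LCL = X̄̄ − A₂·R̄ = 7606.7556 − 0.577 × 92.1333 = 7553.5946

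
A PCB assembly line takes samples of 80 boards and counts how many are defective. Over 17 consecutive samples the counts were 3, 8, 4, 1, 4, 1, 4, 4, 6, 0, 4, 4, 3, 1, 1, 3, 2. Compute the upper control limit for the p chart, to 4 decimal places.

0.1039

p̄ = Σdᵢ / (k·n) = 53 / (17 × 80) = 0.03897
UCL = p̄ + 3·√(p̄(1−p̄)/n) = 0.03897 + 3 × √(0.03897×0.96103/80) = 0.03897 + 3 × 0.02164 = 0.10388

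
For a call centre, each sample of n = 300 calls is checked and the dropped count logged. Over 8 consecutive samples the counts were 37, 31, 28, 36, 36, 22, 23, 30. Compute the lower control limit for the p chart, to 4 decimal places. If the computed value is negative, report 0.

p̄ = Σdᵢ / (k·n) = 243 / (8 × 300) = 0.10125
LCL = p̄ − 3·√(p̄(1−p̄)/n) = 0.10125 − 3 × 0.01742 = 0.04900

0.0490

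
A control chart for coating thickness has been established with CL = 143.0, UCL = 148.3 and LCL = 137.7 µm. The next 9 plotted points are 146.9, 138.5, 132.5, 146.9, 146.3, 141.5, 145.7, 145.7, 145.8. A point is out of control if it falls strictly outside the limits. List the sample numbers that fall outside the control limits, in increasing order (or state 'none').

Compare each point to [137.7, 148.3]: sample 3 = 132.5 < LCL.

3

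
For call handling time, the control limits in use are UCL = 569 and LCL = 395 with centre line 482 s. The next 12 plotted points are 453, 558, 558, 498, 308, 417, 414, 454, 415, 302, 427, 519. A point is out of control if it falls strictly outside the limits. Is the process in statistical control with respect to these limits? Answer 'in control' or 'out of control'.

Compare each point to [395, 569]: sample 5 = 308 < LCL; sample 10 = 302 < LCL.

out of control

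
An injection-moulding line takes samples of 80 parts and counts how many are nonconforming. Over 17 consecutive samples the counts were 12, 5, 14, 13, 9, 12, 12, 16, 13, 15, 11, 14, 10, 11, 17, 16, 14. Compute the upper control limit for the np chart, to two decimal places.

p̄ = Σdᵢ / (k·n) = 214 / (17 × 80) = 0.15735
UCL = np̄ + 3·√(np̄(1−p̄)) = 12.5882 + 3 × √(12.5882×0.84265) = 12.5882 + 3 × 3.2569 = 22.3590

22.36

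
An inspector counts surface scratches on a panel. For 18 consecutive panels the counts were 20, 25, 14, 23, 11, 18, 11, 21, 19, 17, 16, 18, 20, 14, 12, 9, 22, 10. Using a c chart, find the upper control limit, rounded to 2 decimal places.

c̄ = (20 + 25 + 14 + 23 + 11 + 18 + 11 + 21 + 19 + 17 + 16 + 18 + 20 + 14 + 12 + 9 + 22 + 10) / 18 = 300 / 18 = 16.6667
UCL = c̄ + 3√c̄ = 16.6667 + 3 × √16.6667 = 16.6667 + 3 × 4.0825 = 28.9141

28.91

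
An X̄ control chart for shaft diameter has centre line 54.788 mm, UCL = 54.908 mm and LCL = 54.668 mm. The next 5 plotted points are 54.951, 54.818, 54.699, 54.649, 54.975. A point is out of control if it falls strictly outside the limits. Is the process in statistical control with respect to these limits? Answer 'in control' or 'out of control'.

Compare each point to [54.668, 54.908]: sample 1 = 54.951 > UCL; sample 4 = 54.649 < LCL; sample 5 = 54.975 > UCL.

out of control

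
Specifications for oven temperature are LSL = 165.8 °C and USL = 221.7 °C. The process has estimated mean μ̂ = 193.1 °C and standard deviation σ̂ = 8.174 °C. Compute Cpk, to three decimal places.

1.113

Cpu = (USL − μ̂) / (3σ̂) = (221.7 − 193.1) / (3 × 8.174) = 1.1663; Cpl = (μ̂ − LSL) / (3σ̂) = (193.1 − 165.8) / (3 × 8.174) = 1.1133; Cpk = min(Cpu, Cpl) = 1.1133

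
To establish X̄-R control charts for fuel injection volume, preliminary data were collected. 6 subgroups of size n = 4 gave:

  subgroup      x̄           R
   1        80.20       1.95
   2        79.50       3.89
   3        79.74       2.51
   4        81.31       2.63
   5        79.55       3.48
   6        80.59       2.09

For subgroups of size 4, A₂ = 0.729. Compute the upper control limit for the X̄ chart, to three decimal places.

X̄̄ = (80.20 + 79.50 + 79.74 + 81.31 + 79.55 + 80.59) / 6 = 480.8900 / 6 = 80.1483
R̄ = (1.95 + 3.89 + 2.51 + 2.63 + 3.48 + 2.09) / 6 = 16.5500 / 6 = 2.7583
UCL = X̄̄ + A₂·R̄ = 80.1483 + 0.729 × 2.7583 = 82.1592

82.159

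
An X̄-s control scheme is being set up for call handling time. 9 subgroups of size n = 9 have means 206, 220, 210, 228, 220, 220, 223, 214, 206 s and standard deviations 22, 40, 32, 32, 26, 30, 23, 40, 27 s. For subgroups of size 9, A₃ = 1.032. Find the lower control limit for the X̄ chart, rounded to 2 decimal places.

185.14

X̄̄ = (206 + 220 + 210 + 228 + 220 + 220 + 223 + 214 + 206) / 9 = 216.3333
s̄ = (22 + 40 + 32 + 32 + 26 + 30 + 23 + 40 + 27) / 9 = 30.2222
LCL = X̄̄ − A₃·s̄ = 216.3333 − 1.032 × 30.2222 = 185.1440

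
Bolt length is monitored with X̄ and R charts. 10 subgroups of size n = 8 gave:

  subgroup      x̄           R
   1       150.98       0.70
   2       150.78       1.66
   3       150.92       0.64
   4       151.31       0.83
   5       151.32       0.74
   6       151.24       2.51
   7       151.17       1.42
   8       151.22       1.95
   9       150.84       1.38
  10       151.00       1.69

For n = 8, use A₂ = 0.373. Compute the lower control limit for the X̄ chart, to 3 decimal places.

X̄̄ = (150.98 + 150.78 + 150.92 + 151.31 + 151.32 + 151.24 + 151.17 + 151.22 + 150.84 + 151.00) / 10 = 1510.7800 / 10 = 151.0780
R̄ = (0.70 + 1.66 + 0.64 + 0.83 + 0.74 + 2.51 + 1.42 + 1.95 + 1.38 + 1.69) / 10 = 13.5200 / 10 = 1.3520
LCL = X̄̄ − A₂·R̄ = 151.0780 − 0.373 × 1.3520 = 150.5737

150.574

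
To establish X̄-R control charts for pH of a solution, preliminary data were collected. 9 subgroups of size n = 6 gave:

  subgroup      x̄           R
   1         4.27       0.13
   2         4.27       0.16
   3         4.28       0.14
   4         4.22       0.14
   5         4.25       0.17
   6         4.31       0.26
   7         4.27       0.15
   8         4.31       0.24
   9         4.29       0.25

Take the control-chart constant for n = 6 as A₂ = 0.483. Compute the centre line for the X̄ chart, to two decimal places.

4.27

X̄̄ = (4.27 + 4.27 + 4.28 + 4.22 + 4.25 + 4.31 + 4.27 + 4.31 + 4.29) / 9 = 38.4700 / 9 = 4.2744
CL = X̄̄ = 4.2744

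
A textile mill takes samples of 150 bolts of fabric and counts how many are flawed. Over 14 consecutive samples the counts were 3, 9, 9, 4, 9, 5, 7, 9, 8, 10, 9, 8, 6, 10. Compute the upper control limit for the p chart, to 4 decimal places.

0.1041

p̄ = Σdᵢ / (k·n) = 106 / (14 × 150) = 0.05048
UCL = p̄ + 3·√(p̄(1−p̄)/n) = 0.05048 + 3 × √(0.05048×0.94952/150) = 0.05048 + 3 × 0.01788 = 0.10410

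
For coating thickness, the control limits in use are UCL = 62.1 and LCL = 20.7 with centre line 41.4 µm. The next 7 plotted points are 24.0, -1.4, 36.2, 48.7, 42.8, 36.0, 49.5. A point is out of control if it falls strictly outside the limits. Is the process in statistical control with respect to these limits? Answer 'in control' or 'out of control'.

Compare each point to [20.7, 62.1]: sample 2 = -1.4 < LCL.

out of control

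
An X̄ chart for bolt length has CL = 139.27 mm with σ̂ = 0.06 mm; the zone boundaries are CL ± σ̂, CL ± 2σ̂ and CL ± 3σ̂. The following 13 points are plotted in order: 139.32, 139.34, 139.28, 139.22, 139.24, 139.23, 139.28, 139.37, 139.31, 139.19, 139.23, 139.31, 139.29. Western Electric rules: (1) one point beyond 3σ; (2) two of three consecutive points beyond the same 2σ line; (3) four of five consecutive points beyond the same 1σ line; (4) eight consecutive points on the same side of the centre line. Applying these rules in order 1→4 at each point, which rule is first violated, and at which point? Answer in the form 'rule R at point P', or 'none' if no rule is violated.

none

Zone of each point (C = within 1σ̂, B = 1σ̂–2σ̂, A = 2σ̂–3σ̂, * = beyond 3σ̂; sign = side of CL): 1:+C, 2:+B, 3:+C, 4:-C, 5:-C, 6:-C, 7:+C, 8:+B, 9:+C, 10:-B, 11:-C, 12:+C, 13:+C
No rule fires across all 13 points.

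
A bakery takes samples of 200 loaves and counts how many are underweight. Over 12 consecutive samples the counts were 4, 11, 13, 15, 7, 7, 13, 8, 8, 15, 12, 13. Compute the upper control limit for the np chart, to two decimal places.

19.96

p̄ = Σdᵢ / (k·n) = 126 / (12 × 200) = 0.05250
UCL = np̄ + 3·√(np̄(1−p̄)) = 10.5000 + 3 × √(10.5000×0.94750) = 10.5000 + 3 × 3.1542 = 19.9625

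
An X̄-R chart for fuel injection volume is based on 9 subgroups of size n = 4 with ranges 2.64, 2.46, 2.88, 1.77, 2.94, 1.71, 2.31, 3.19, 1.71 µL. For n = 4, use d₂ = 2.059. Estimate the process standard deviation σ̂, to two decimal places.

1.17

R̄ = (2.64 + 2.46 + 2.88 + 1.77 + 2.94 + 1.71 + 2.31 + 3.19 + 1.71) / 9 = 2.4011
σ̂ = R̄ / d₂ = 2.4011 / 2.059 = 1.1662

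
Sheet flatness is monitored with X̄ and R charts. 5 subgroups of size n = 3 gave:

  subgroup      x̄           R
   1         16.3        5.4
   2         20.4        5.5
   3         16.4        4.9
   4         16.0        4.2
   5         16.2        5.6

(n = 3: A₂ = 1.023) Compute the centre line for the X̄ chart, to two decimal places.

17.06

X̄̄ = (16.3 + 20.4 + 16.4 + 16.0 + 16.2) / 5 = 85.3000 / 5 = 17.0600
CL = X̄̄ = 17.0600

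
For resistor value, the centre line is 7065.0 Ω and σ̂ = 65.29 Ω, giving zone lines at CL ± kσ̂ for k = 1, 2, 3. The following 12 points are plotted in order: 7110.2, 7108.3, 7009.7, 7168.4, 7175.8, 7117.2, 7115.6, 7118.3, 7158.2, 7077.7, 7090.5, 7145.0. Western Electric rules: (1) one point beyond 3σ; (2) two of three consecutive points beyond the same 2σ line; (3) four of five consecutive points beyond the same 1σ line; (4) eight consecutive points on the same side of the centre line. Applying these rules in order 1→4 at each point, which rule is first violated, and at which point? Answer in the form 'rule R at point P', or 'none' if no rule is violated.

Zone of each point (C = within 1σ̂, B = 1σ̂–2σ̂, A = 2σ̂–3σ̂, * = beyond 3σ̂; sign = side of CL): 1:+C, 2:+C, 3:-C, 4:+B, 5:+B, 6:+C, 7:+C, 8:+C, 9:+B, 10:+C, 11:+C, 12:+B
Rule 4 (eight consecutive points on the same side of the centre line) is satisfied at point 11.

rule 4 at point 11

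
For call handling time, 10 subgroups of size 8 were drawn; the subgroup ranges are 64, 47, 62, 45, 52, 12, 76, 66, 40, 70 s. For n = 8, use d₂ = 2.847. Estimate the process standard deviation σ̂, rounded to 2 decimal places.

R̄ = (64 + 47 + 62 + 45 + 52 + 12 + 76 + 66 + 40 + 70) / 10 = 53.4000
σ̂ = R̄ / d₂ = 53.4000 / 2.847 = 18.7566

18.76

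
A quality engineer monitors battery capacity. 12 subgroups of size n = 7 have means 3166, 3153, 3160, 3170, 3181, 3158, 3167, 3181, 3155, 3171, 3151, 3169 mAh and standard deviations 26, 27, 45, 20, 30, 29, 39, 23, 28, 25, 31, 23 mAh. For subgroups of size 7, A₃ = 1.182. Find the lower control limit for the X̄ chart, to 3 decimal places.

X̄̄ = (3166 + 3153 + 3160 + 3170 + 3181 + 3158 + 3167 + 3181 + 3155 + 3171 + 3151 + 3169) / 12 = 3165.1667
s̄ = (26 + 27 + 45 + 20 + 30 + 29 + 39 + 23 + 28 + 25 + 31 + 23) / 12 = 28.8333
LCL = X̄̄ − A₃·s̄ = 3165.1667 − 1.182 × 28.8333 = 3131.0857

3131.086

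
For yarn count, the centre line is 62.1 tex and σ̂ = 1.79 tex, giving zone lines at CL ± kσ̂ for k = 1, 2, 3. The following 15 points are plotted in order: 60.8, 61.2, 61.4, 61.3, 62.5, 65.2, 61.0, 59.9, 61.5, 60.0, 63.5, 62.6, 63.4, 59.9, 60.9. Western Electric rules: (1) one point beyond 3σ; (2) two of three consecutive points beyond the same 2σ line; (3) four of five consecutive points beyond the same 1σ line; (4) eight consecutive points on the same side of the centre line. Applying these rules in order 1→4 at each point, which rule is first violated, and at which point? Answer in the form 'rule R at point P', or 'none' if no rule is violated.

Zone of each point (C = within 1σ̂, B = 1σ̂–2σ̂, A = 2σ̂–3σ̂, * = beyond 3σ̂; sign = side of CL): 1:-C, 2:-C, 3:-C, 4:-C, 5:+C, 6:+B, 7:-C, 8:-B, 9:-C, 10:-B, 11:+C, 12:+C, 13:+C, 14:-B, 15:-C
No rule fires across all 15 points.

none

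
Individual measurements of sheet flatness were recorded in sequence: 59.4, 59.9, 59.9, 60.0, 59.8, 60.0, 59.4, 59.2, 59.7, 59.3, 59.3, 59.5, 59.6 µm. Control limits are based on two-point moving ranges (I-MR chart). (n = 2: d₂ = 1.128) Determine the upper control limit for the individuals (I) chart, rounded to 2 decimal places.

X̄ = (59.4 + 59.9 + 59.9 + 60.0 + 59.8 + 60.0 + 59.4 + 59.2 + 59.7 + 59.3 + 59.3 + 59.5 + 59.6) / 13 = 59.6154
Moving ranges: 0.5, 0.0, 0.1, 0.2, 0.2, 0.6, 0.2, 0.5, 0.4, 0.0, 0.2, 0.1; M̄R̄ = 3.0000 / 12 = 0.2500
UCL = X̄ + 3·M̄R̄/d₂ = 59.6154 + 3 × 0.2500 / 1.128 = 60.2803

60.28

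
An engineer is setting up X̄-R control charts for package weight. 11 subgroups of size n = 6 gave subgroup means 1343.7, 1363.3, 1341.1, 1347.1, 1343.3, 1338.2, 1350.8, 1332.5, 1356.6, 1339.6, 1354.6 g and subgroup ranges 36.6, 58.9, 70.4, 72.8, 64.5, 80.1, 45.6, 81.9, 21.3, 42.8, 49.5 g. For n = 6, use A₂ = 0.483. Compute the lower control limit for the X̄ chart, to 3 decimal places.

1319.020

X̄̄ = (1343.7 + 1363.3 + 1341.1 + 1347.1 + 1343.3 + 1338.2 + 1350.8 + 1332.5 + 1356.6 + 1339.6 + 1354.6) / 11 = 14810.8000 / 11 = 1346.4364
R̄ = (36.6 + 58.9 + 70.4 + 72.8 + 64.5 + 80.1 + 45.6 + 81.9 + 21.3 + 42.8 + 49.5) / 11 = 624.4000 / 11 = 56.7636
LCL = X̄̄ − A₂·R̄ = 1346.4364 − 0.483 × 56.7636 = 1319.0195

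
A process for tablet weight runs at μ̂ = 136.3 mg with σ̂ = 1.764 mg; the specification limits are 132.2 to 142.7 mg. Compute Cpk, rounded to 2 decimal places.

Cpu = (USL − μ̂) / (3σ̂) = (142.7 − 136.3) / (3 × 1.764) = 1.2094; Cpl = (μ̂ − LSL) / (3σ̂) = (136.3 − 132.2) / (3 × 1.764) = 0.7748; Cpk = min(Cpu, Cpl) = 0.7748

0.77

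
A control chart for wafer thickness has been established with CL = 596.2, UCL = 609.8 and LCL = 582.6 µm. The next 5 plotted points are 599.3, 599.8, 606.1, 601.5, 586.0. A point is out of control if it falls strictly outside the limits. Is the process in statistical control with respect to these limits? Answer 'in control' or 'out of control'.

in control

All 5 points lie within [582.6, 609.8].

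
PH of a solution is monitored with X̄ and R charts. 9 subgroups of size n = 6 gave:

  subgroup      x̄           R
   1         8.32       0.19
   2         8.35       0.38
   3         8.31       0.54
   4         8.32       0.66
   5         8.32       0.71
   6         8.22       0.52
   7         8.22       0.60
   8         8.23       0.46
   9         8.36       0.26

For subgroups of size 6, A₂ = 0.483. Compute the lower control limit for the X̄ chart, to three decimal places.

8.063

X̄̄ = (8.32 + 8.35 + 8.31 + 8.32 + 8.32 + 8.22 + 8.22 + 8.23 + 8.36) / 9 = 74.6500 / 9 = 8.2944
R̄ = (0.19 + 0.38 + 0.54 + 0.66 + 0.71 + 0.52 + 0.60 + 0.46 + 0.26) / 9 = 4.3200 / 9 = 0.4800
LCL = X̄̄ − A₂·R̄ = 8.2944 − 0.483 × 0.4800 = 8.0626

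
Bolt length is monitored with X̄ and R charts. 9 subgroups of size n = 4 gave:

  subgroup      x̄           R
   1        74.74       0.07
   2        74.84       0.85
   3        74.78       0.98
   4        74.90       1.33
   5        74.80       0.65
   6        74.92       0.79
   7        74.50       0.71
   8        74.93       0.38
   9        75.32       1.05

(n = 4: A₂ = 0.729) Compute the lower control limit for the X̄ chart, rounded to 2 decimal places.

74.31

X̄̄ = (74.74 + 74.84 + 74.78 + 74.90 + 74.80 + 74.92 + 74.50 + 74.93 + 75.32) / 9 = 673.7300 / 9 = 74.8589
R̄ = (0.07 + 0.85 + 0.98 + 1.33 + 0.65 + 0.79 + 0.71 + 0.38 + 1.05) / 9 = 6.8100 / 9 = 0.7567
LCL = X̄̄ − A₂·R̄ = 74.8589 − 0.729 × 0.7567 = 74.3073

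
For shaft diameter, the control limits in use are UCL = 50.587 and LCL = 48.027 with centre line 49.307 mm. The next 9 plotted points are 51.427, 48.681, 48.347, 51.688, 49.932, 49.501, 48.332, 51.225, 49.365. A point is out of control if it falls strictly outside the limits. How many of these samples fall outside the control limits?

3

Compare each point to [48.027, 50.587]: sample 1 = 51.427 > UCL; sample 4 = 51.688 > UCL; sample 8 = 51.225 > UCL.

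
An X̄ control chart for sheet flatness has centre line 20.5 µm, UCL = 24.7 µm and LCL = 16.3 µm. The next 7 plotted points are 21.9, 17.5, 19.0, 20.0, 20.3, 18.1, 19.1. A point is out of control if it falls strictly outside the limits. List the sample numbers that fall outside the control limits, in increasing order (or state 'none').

All 7 points lie within [16.3, 24.7].

none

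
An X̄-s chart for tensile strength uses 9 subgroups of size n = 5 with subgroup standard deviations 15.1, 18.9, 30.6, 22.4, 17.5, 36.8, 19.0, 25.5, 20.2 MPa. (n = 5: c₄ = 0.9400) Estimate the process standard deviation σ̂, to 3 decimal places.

24.350

s̄ = (15.1 + 18.9 + 30.6 + 22.4 + 17.5 + 36.8 + 19.0 + 25.5 + 20.2) / 9 = 22.8889
σ̂ = s̄ / c₄ = 22.8889 / 0.9400 = 24.3499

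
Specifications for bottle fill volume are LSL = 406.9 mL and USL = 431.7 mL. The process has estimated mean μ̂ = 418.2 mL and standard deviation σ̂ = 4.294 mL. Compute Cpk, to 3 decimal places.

Cpu = (USL − μ̂) / (3σ̂) = (431.7 − 418.2) / (3 × 4.294) = 1.0480; Cpl = (μ̂ − LSL) / (3σ̂) = (418.2 − 406.9) / (3 × 4.294) = 0.8772; Cpk = min(Cpu, Cpl) = 0.8772

0.877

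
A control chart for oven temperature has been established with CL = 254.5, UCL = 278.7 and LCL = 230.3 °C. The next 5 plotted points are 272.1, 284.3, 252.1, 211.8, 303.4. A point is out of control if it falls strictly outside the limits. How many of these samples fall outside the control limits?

Compare each point to [230.3, 278.7]: sample 2 = 284.3 > UCL; sample 4 = 211.8 < LCL; sample 5 = 303.4 > UCL.

3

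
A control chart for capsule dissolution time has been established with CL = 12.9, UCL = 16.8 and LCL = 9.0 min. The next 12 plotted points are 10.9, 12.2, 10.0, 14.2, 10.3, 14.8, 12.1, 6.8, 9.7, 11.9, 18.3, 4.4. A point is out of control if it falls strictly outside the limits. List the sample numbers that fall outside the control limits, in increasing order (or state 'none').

Compare each point to [9.0, 16.8]: sample 8 = 6.8 < LCL; sample 11 = 18.3 > UCL; sample 12 = 4.4 < LCL.

8, 11, 12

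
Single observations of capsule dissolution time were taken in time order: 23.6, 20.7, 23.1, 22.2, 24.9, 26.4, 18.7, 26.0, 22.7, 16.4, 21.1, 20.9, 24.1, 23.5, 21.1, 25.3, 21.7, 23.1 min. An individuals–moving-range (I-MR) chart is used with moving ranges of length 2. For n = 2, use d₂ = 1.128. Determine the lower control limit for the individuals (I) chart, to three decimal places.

X̄ = (23.6 + 20.7 + 23.1 + 22.2 + 24.9 + 26.4 + 18.7 + 26.0 + 22.7 + 16.4 + 21.1 + 20.9 + 24.1 + 23.5 + 21.1 + 25.3 + 21.7 + 23.1) / 18 = 22.5278
Moving ranges: 2.9, 2.4, 0.9, 2.7, 1.5, 7.7, 7.3, 3.3, 6.3, 4.7, 0.2, 3.2, 0.6, 2.4, 4.2, 3.6, 1.4; M̄R̄ = 55.3000 / 17 = 3.2529
LCL = X̄ − 3·M̄R̄/d₂ = 22.5278 − 3 × 3.2529 / 1.128 = 13.8763

13.876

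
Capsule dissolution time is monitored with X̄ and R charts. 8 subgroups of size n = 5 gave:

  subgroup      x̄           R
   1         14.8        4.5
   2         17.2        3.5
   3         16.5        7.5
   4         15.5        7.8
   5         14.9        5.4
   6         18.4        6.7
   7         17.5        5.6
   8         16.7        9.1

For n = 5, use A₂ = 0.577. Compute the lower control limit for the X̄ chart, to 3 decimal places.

12.824

X̄̄ = (14.8 + 17.2 + 16.5 + 15.5 + 14.9 + 18.4 + 17.5 + 16.7) / 8 = 131.5000 / 8 = 16.4375
R̄ = (4.5 + 3.5 + 7.5 + 7.8 + 5.4 + 6.7 + 5.6 + 9.1) / 8 = 50.1000 / 8 = 6.2625
LCL = X̄̄ − A₂·R̄ = 16.4375 − 0.577 × 6.2625 = 12.8240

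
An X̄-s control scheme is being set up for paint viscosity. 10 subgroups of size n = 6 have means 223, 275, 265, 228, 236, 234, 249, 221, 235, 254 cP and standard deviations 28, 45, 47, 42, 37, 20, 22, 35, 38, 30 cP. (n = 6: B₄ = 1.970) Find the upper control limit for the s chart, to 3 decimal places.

67.768

s̄ = (28 + 45 + 47 + 42 + 37 + 20 + 22 + 35 + 38 + 30) / 10 = 34.4000
UCL_s = B₄·s̄ = 1.970 × 34.4000 = 67.7680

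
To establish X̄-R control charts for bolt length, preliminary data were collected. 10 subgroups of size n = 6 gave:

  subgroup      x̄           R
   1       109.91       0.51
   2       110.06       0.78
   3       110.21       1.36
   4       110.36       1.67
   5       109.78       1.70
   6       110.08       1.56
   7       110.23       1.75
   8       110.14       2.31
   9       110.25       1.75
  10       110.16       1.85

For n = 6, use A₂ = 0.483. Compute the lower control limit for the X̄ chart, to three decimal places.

109.382

X̄̄ = (109.91 + 110.06 + 110.21 + 110.36 + 109.78 + 110.08 + 110.23 + 110.14 + 110.25 + 110.16) / 10 = 1101.1800 / 10 = 110.1180
R̄ = (0.51 + 0.78 + 1.36 + 1.67 + 1.70 + 1.56 + 1.75 + 2.31 + 1.75 + 1.85) / 10 = 15.2400 / 10 = 1.5240
LCL = X̄̄ − A₂·R̄ = 110.1180 − 0.483 × 1.5240 = 109.3819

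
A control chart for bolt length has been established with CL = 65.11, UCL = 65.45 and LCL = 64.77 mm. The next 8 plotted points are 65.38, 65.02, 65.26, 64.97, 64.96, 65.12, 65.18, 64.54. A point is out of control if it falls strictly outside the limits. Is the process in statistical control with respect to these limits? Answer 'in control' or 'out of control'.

Compare each point to [64.77, 65.45]: sample 8 = 64.54 < LCL.

out of control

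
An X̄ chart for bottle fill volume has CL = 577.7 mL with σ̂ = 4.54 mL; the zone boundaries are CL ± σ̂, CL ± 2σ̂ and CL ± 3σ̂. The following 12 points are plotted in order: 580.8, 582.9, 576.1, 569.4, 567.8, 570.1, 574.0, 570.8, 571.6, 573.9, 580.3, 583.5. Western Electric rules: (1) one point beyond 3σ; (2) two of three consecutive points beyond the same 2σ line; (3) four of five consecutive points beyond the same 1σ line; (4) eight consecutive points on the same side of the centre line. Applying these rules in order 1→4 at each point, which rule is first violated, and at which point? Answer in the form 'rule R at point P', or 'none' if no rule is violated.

rule 3 at point 8

Zone of each point (C = within 1σ̂, B = 1σ̂–2σ̂, A = 2σ̂–3σ̂, * = beyond 3σ̂; sign = side of CL): 1:+C, 2:+B, 3:-C, 4:-B, 5:-A, 6:-B, 7:-C, 8:-B, 9:-B, 10:-C, 11:+C, 12:+B
Rule 3 (four of five consecutive points beyond the same 1σ limit) is satisfied at point 8.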